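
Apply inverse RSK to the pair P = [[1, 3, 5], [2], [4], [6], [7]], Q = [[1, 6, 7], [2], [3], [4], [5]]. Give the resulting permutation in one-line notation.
Reverse the RSK construction: for i from n down to 1, find the cell of Q containing i, remove the entry at that cell from P, and reverse-bump it up through P; the value ejected from row 1 is w(i).

Step i=7: Q has 7 at row 1, column 3; remove that cell from P, ejecting 5. So w(7) = 5. P is now [[1, 3], [2], [4], [6], [7]].
Step i=6: Q has 6 at row 1, column 2; remove that cell from P, ejecting 3. So w(6) = 3. P is now [[1], [2], [4], [6], [7]].
Step i=5: Q has 5 at row 5, column 1; remove 7 from row 5 of P and reverse-bump: 7 enters row 4 and ejects 6; 6 enters row 3 and ejects 4; 4 enters row 2 and ejects 2; 2 enters row 1 and ejects 1. So w(5) = 1. P is now [[2], [4], [6], [7]].
Step i=4: Q has 4 at row 4, column 1; remove 7 from row 4 of P and reverse-bump: 7 enters row 3 and ejects 6; 6 enters row 2 and ejects 4; 4 enters row 1 and ejects 2. So w(4) = 2. P is now [[4], [6], [7]].
Step i=3: Q has 3 at row 3, column 1; remove 7 from row 3 of P and reverse-bump: 7 enters row 2 and ejects 6; 6 enters row 1 and ejects 4. So w(3) = 4. P is now [[6], [7]].
Step i=2: Q has 2 at row 2, column 1; remove 7 from row 2 of P and reverse-bump: 7 enters row 1 and ejects 6. So w(2) = 6. P is now [[7]].
Step i=1: Q has 1 at row 1, column 1; remove that cell from P, ejecting 7. So w(1) = 7. P is now [].

So w = 7 6 4 2 1 3 5.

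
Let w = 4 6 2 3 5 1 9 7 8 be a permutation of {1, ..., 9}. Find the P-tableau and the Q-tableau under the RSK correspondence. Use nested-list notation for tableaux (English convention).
P = [[1, 3, 5, 7, 8], [2, 6, 9], [4]], Q = [[1, 2, 5, 7, 9], [3, 4, 8], [6]]

Insert each entry of the permutation into P by Schensted row insertion, recording in Q the position of each new cell.

Insert 4: appended to row 1. P = [[4]].
Insert 6: appended to row 1. P = [[4, 6]].
Insert 2: 2 bumps 4 from row 1; 4 starts row 2. P = [[2, 6], [4]].
Insert 3: 3 bumps 6 from row 1; 6 appends to row 2. P = [[2, 3], [4, 6]].
Insert 5: appended to row 1. P = [[2, 3, 5], [4, 6]].
Insert 1: 1 bumps 2 from row 1; 2 bumps 4 from row 2; 4 starts row 3. P = [[1, 3, 5], [2, 6], [4]].
Insert 9: appended to row 1. P = [[1, 3, 5, 9], [2, 6], [4]].
Insert 7: 7 bumps 9 from row 1; 9 appends to row 2. P = [[1, 3, 5, 7], [2, 6, 9], [4]].
Insert 8: appended to row 1. P = [[1, 3, 5, 7, 8], [2, 6, 9], [4]].

So P = [[1, 3, 5, 7, 8], [2, 6, 9], [4]], Q = [[1, 2, 5, 7, 9], [3, 4, 8], [6]].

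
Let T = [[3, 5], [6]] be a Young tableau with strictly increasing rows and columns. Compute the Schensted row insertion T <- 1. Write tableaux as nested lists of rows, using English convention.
[[1, 5], [3], [6]]

In row 1, 1 replaces 3 (the leftmost entry greater than 1); 3 is bumped to row 2. In row 2, 3 replaces 6 (the leftmost entry greater than 3); 6 is bumped to row 3. 6 starts a new row 3. The new tableau is [[1, 5], [3], [6]].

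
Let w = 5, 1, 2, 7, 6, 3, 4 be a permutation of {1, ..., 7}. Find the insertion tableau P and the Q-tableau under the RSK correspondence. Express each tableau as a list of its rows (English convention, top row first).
P = [[1, 2, 3, 4], [5, 6], [7]], Q = [[1, 3, 4, 7], [2, 5], [6]]

Insert each entry of the permutation into P by Schensted row insertion, recording in Q the position of each new cell.

Insert 5: appended to row 1. P = [[5]], Q = [[1]].
Insert 1: 1 bumps 5 from row 1; 5 starts row 2. P = [[1], [5]], Q = [[1], [2]].
Insert 2: appended to row 1. P = [[1, 2], [5]], Q = [[1, 3], [2]].
Insert 7: appended to row 1. P = [[1, 2, 7], [5]], Q = [[1, 3, 4], [2]].
Insert 6: 6 bumps 7 from row 1; 7 appends to row 2. P = [[1, 2, 6], [5, 7]], Q = [[1, 3, 4], [2, 5]].
Insert 3: 3 bumps 6 from row 1; 6 bumps 7 from row 2; 7 starts row 3. P = [[1, 2, 3], [5, 6], [7]], Q = [[1, 3, 4], [2, 5], [6]].
Insert 4: appended to row 1. P = [[1, 2, 3, 4], [5, 6], [7]], Q = [[1, 3, 4, 7], [2, 5], [6]].

So P = [[1, 2, 3, 4], [5, 6], [7]], Q = [[1, 3, 4, 7], [2, 5], [6]].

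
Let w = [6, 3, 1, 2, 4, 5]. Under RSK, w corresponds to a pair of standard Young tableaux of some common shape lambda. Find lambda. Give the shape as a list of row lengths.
Row-insert each entry into an empty tableau.

After inserting 6: P = [[6]].
After inserting 3: P = [[3], [6]].
After inserting 1: P = [[1], [3], [6]].
After inserting 2: P = [[1, 2], [3], [6]].
After inserting 4: P = [[1, 2, 4], [3], [6]].
After inserting 5: P = [[1, 2, 4, 5], [3], [6]].

The final insertion tableau P = [[1, 2, 4, 5], [3], [6]] has shape [4, 1, 1].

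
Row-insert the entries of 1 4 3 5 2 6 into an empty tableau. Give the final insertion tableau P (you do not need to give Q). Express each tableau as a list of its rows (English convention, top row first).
After inserting 1: P = [[1]].
After inserting 4: P = [[1, 4]].
After inserting 3: P = [[1, 3], [4]].
After inserting 5: P = [[1, 3, 5], [4]].
After inserting 2: P = [[1, 2, 5], [3], [4]].
After inserting 6: P = [[1, 2, 5, 6], [3], [4]].

So P = [[1, 2, 5, 6], [3], [4]].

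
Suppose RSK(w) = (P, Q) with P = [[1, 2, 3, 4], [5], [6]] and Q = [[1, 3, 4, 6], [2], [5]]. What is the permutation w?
6 1 2 5 3 4

Reverse the RSK construction: for i from n down to 1, find the cell of Q containing i, remove the entry at that cell from P, and reverse-bump it up through P; the value ejected from row 1 is w(i).

Step i=6: Q has 6 at row 1, column 4; remove that cell from P, ejecting 4. So w(6) = 4. P is now [[1, 2, 3], [5], [6]].
Step i=5: Q has 5 at row 3, column 1; remove 6 from row 3 of P and reverse-bump: 6 enters row 2 and ejects 5; 5 enters row 1 and ejects 3. So w(5) = 3. P is now [[1, 2, 5], [6]].
Step i=4: Q has 4 at row 1, column 3; remove that cell from P, ejecting 5. So w(4) = 5. P is now [[1, 2], [6]].
Step i=3: Q has 3 at row 1, column 2; remove that cell from P, ejecting 2. So w(3) = 2. P is now [[1], [6]].
Step i=2: Q has 2 at row 2, column 1; remove 6 from row 2 of P and reverse-bump: 6 enters row 1 and ejects 1. So w(2) = 1. P is now [[6]].
Step i=1: Q has 1 at row 1, column 1; remove that cell from P, ejecting 6. So w(1) = 6. P is now [].

So w = 6 1 2 5 3 4.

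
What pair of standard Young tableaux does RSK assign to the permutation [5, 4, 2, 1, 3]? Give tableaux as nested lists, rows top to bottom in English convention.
Insert each entry of the permutation into P by Schensted row insertion, recording in Q the position of each new cell.

Insert 5: appended to row 1. P = [[5]].
Insert 4: 4 bumps 5 from row 1; 5 starts row 2. P = [[4], [5]].
Insert 2: 2 bumps 4 from row 1; 4 bumps 5 from row 2; 5 starts row 3. P = [[2], [4], [5]].
Insert 1: 1 bumps 2 from row 1; 2 bumps 4 from row 2; 4 bumps 5 from row 3; 5 starts row 4. P = [[1], [2], [4], [5]].
Insert 3: appended to row 1. P = [[1, 3], [2], [4], [5]].

So P = [[1, 3], [2], [4], [5]], Q = [[1, 5], [2], [3], [4]].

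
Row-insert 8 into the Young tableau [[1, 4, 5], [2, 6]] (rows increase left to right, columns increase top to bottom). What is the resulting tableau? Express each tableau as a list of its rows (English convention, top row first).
[[1, 4, 5, 8], [2, 6]]

8 is larger than every entry of row 1, so it is appended to row 1. The new tableau is [[1, 4, 5, 8], [2, 6]].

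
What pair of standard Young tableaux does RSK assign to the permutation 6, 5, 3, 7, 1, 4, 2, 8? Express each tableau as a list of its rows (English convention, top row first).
P = [[1, 2, 8], [3, 4], [5, 7], [6]], Q = [[1, 4, 8], [2, 6], [3, 7], [5]]

Insert each entry of the permutation into P by Schensted row insertion, recording in Q the position of each new cell.

Insert 6: appended to row 1. P = [[6]].
Insert 5: 5 bumps 6 from row 1; 6 starts row 2. P = [[5], [6]].
Insert 3: 3 bumps 5 from row 1; 5 bumps 6 from row 2; 6 starts row 3. P = [[3], [5], [6]].
Insert 7: appended to row 1. P = [[3, 7], [5], [6]].
Insert 1: 1 bumps 3 from row 1; 3 bumps 5 from row 2; 5 bumps 6 from row 3; 6 starts row 4. P = [[1, 7], [3], [5], [6]].
Insert 4: 4 bumps 7 from row 1; 7 appends to row 2. P = [[1, 4], [3, 7], [5], [6]].
Insert 2: 2 bumps 4 from row 1; 4 bumps 7 from row 2; 7 appends to row 3. P = [[1, 2], [3, 4], [5, 7], [6]].
Insert 8: appended to row 1. P = [[1, 2, 8], [3, 4], [5, 7], [6]].

So P = [[1, 2, 8], [3, 4], [5, 7], [6]], Q = [[1, 4, 8], [2, 6], [3, 7], [5]].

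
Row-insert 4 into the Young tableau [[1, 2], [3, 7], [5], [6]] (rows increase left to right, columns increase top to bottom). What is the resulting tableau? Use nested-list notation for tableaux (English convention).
4 is larger than every entry of row 1, so it is appended to row 1. The new tableau is [[1, 2, 4], [3, 7], [5], [6]].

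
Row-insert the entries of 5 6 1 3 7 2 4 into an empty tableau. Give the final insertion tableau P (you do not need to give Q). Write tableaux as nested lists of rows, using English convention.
P = [[1, 2, 4], [3, 6, 7], [5]]

Insert 5: appended to row 1. P = [[5]].
Insert 6: appended to row 1. P = [[5, 6]].
Insert 1: 1 bumps 5 from row 1; 5 starts row 2. P = [[1, 6], [5]].
Insert 3: 3 bumps 6 from row 1; 6 appends to row 2. P = [[1, 3], [5, 6]].
Insert 7: appended to row 1. P = [[1, 3, 7], [5, 6]].
Insert 2: 2 bumps 3 from row 1; 3 bumps 5 from row 2; 5 starts row 3. P = [[1, 2, 7], [3, 6], [5]].
Insert 4: 4 bumps 7 from row 1; 7 appends to row 2. P = [[1, 2, 4], [3, 6, 7], [5]].

So P = [[1, 2, 4], [3, 6, 7], [5]].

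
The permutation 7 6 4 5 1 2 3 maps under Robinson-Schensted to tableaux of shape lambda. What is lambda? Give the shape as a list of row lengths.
Row-insert each entry into an empty tableau.

After inserting 7: P = [[7]].
After inserting 6: P = [[6], [7]].
After inserting 4: P = [[4], [6], [7]].
After inserting 5: P = [[4, 5], [6], [7]].
After inserting 1: P = [[1, 5], [4], [6], [7]].
After inserting 2: P = [[1, 2], [4, 5], [6], [7]].
After inserting 3: P = [[1, 2, 3], [4, 5], [6], [7]].

The final insertion tableau P = [[1, 2, 3], [4, 5], [6], [7]] has shape [3, 2, 1, 1].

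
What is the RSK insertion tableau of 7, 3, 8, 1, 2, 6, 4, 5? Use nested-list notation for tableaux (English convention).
P = [[1, 2, 4, 5], [3, 6], [7, 8]]

Insert 7: appended to row 1. P = [[7]].
Insert 3: 3 bumps 7 from row 1; 7 starts row 2. P = [[3], [7]].
Insert 8: appended to row 1. P = [[3, 8], [7]].
Insert 1: 1 bumps 3 from row 1; 3 bumps 7 from row 2; 7 starts row 3. P = [[1, 8], [3], [7]].
Insert 2: 2 bumps 8 from row 1; 8 appends to row 2. P = [[1, 2], [3, 8], [7]].
Insert 6: appended to row 1. P = [[1, 2, 6], [3, 8], [7]].
Insert 4: 4 bumps 6 from row 1; 6 bumps 8 from row 2; 8 appends to row 3. P = [[1, 2, 4], [3, 6], [7, 8]].
Insert 5: appended to row 1. P = [[1, 2, 4, 5], [3, 6], [7, 8]].

So P = [[1, 2, 4, 5], [3, 6], [7, 8]].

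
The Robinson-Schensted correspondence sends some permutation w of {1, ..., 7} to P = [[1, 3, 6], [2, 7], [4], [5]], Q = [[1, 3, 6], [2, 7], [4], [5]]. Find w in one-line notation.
5 2 4 3 1 7 6

Reverse the RSK construction: for i from n down to 1, find the cell of Q containing i, remove the entry at that cell from P, and reverse-bump it up through P; the value ejected from row 1 is w(i).

Step i=7: Q has 7 at row 2, column 2; remove 7 from row 2 of P and reverse-bump: 7 enters row 1 and ejects 6. So w(7) = 6. P is now [[1, 3, 7], [2], [4], [5]].
Step i=6: Q has 6 at row 1, column 3; remove that cell from P, ejecting 7. So w(6) = 7. P is now [[1, 3], [2], [4], [5]].
Step i=5: Q has 5 at row 4, column 1; remove 5 from row 4 of P and reverse-bump: 5 enters row 3 and ejects 4; 4 enters row 2 and ejects 2; 2 enters row 1 and ejects 1. So w(5) = 1. P is now [[2, 3], [4], [5]].
Step i=4: Q has 4 at row 3, column 1; remove 5 from row 3 of P and reverse-bump: 5 enters row 2 and ejects 4; 4 enters row 1 and ejects 3. So w(4) = 3. P is now [[2, 4], [5]].
Step i=3: Q has 3 at row 1, column 2; remove that cell from P, ejecting 4. So w(3) = 4. P is now [[2], [5]].
Step i=2: Q has 2 at row 2, column 1; remove 5 from row 2 of P and reverse-bump: 5 enters row 1 and ejects 2. So w(2) = 2. P is now [[5]].
Step i=1: Q has 1 at row 1, column 1; remove that cell from P, ejecting 5. So w(1) = 5. P is now [].

So w = 5 2 4 3 1 7 6.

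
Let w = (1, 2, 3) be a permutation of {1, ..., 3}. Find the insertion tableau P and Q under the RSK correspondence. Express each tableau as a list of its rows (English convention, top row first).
Insert each entry of the permutation into P by Schensted row insertion, recording in Q the position of each new cell.

Insert 1: appended to row 1. P = [[1]], Q = [[1]].
Insert 2: appended to row 1. P = [[1, 2]], Q = [[1, 2]].
Insert 3: appended to row 1. P = [[1, 2, 3]], Q = [[1, 2, 3]].

So P = [[1, 2, 3]], Q = [[1, 2, 3]].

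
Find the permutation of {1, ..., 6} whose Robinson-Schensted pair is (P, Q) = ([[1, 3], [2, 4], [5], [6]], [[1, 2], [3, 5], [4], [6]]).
Reverse the RSK construction: for i from n down to 1, find the cell of Q containing i, remove the entry at that cell from P, and reverse-bump it up through P; the value ejected from row 1 is w(i).

Step i=6: Q has 6 at row 4, column 1; remove 6 from row 4 of P and reverse-bump: 6 enters row 3 and ejects 5; 5 enters row 2 and ejects 4; 4 enters row 1 and ejects 3. So w(6) = 3. P is now [[1, 4], [2, 5], [6]].
Step i=5: Q has 5 at row 2, column 2; remove 5 from row 2 of P and reverse-bump: 5 enters row 1 and ejects 4. So w(5) = 4. P is now [[1, 5], [2], [6]].
Step i=4: Q has 4 at row 3, column 1; remove 6 from row 3 of P and reverse-bump: 6 enters row 2 and ejects 2; 2 enters row 1 and ejects 1. So w(4) = 1. P is now [[2, 5], [6]].
Step i=3: Q has 3 at row 2, column 1; remove 6 from row 2 of P and reverse-bump: 6 enters row 1 and ejects 5. So w(3) = 5. P is now [[2, 6]].
Step i=2: Q has 2 at row 1, column 2; remove that cell from P, ejecting 6. So w(2) = 6. P is now [[2]].
Step i=1: Q has 1 at row 1, column 1; remove that cell from P, ejecting 2. So w(1) = 2. P is now [].

So w = 2 6 5 1 4 3.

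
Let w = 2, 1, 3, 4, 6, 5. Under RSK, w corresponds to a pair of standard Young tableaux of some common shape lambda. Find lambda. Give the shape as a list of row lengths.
[4, 2]

RSK row insertion gives P = [[1, 3, 4, 5], [2, 6]], which has shape [4, 2].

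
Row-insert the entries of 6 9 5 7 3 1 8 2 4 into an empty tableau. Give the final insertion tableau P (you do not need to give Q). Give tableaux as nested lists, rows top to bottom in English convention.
Insert 6: appended to row 1. P = [[6]].
Insert 9: appended to row 1. P = [[6, 9]].
Insert 5: 5 bumps 6 from row 1; 6 starts row 2. P = [[5, 9], [6]].
Insert 7: 7 bumps 9 from row 1; 9 appends to row 2. P = [[5, 7], [6, 9]].
Insert 3: 3 bumps 5 from row 1; 5 bumps 6 from row 2; 6 starts row 3. P = [[3, 7], [5, 9], [6]].
Insert 1: 1 bumps 3 from row 1; 3 bumps 5 from row 2; 5 bumps 6 from row 3; 6 starts row 4. P = [[1, 7], [3, 9], [5], [6]].
Insert 8: appended to row 1. P = [[1, 7, 8], [3, 9], [5], [6]].
Insert 2: 2 bumps 7 from row 1; 7 bumps 9 from row 2; 9 appends to row 3. P = [[1, 2, 8], [3, 7], [5, 9], [6]].
Insert 4: 4 bumps 8 from row 1; 8 appends to row 2. P = [[1, 2, 4], [3, 7, 8], [5, 9], [6]].

So P = [[1, 2, 4], [3, 7, 8], [5, 9], [6]].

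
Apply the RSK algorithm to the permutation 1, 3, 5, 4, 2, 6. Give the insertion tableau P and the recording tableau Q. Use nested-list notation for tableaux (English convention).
P = [[1, 2, 4, 6], [3], [5]], Q = [[1, 2, 3, 6], [4], [5]]

Insert each entry of the permutation into P by Schensted row insertion, recording in Q the position of each new cell.

Insert 1: appended to row 1. P = [[1]].
Insert 3: appended to row 1. P = [[1, 3]].
Insert 5: appended to row 1. P = [[1, 3, 5]].
Insert 4: 4 bumps 5 from row 1; 5 starts row 2. P = [[1, 3, 4], [5]].
Insert 2: 2 bumps 3 from row 1; 3 bumps 5 from row 2; 5 starts row 3. P = [[1, 2, 4], [3], [5]].
Insert 6: appended to row 1. P = [[1, 2, 4, 6], [3], [5]].

So P = [[1, 2, 4, 6], [3], [5]], Q = [[1, 2, 3, 6], [4], [5]].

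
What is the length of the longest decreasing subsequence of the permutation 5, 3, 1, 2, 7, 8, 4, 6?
3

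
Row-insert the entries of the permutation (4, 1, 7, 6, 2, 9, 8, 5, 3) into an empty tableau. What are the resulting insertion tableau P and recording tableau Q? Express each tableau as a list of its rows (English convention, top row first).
Insert each entry of the permutation into P by Schensted row insertion, recording in Q the position of each new cell.

After inserting 4: P = [[4]].
After inserting 1: P = [[1], [4]].
After inserting 7: P = [[1, 7], [4]].
After inserting 6: P = [[1, 6], [4, 7]].
After inserting 2: P = [[1, 2], [4, 6], [7]].
After inserting 9: P = [[1, 2, 9], [4, 6], [7]].
After inserting 8: P = [[1, 2, 8], [4, 6, 9], [7]].
After inserting 5: P = [[1, 2, 5], [4, 6, 8], [7, 9]].
After inserting 3: P = [[1, 2, 3], [4, 5, 8], [6, 9], [7]].

So P = [[1, 2, 3], [4, 5, 8], [6, 9], [7]], Q = [[1, 3, 6], [2, 4, 7], [5, 8], [9]].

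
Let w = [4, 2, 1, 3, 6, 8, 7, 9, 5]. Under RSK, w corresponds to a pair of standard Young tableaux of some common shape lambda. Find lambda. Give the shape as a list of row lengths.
Row-insert each entry into an empty tableau.

After inserting 4: P = [[4]].
After inserting 2: P = [[2], [4]].
After inserting 1: P = [[1], [2], [4]].
After inserting 3: P = [[1, 3], [2], [4]].
After inserting 6: P = [[1, 3, 6], [2], [4]].
After inserting 8: P = [[1, 3, 6, 8], [2], [4]].
After inserting 7: P = [[1, 3, 6, 7], [2, 8], [4]].
After inserting 9: P = [[1, 3, 6, 7, 9], [2, 8], [4]].
After inserting 5: P = [[1, 3, 5, 7, 9], [2, 6], [4, 8]].

The final insertion tableau P = [[1, 3, 5, 7, 9], [2, 6], [4, 8]] has shape [5, 2, 2].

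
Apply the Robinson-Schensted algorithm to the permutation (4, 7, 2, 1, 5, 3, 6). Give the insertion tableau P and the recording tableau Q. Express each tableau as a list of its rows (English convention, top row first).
P = [[1, 3, 6], [2, 5], [4, 7]], Q = [[1, 2, 7], [3, 5], [4, 6]]

Insert each entry of the permutation into P by Schensted row insertion, recording in Q the position of each new cell.

Insert 4: appended to row 1. P = [[4]].
Insert 7: appended to row 1. P = [[4, 7]].
Insert 2: 2 bumps 4 from row 1; 4 starts row 2. P = [[2, 7], [4]].
Insert 1: 1 bumps 2 from row 1; 2 bumps 4 from row 2; 4 starts row 3. P = [[1, 7], [2], [4]].
Insert 5: 5 bumps 7 from row 1; 7 appends to row 2. P = [[1, 5], [2, 7], [4]].
Insert 3: 3 bumps 5 from row 1; 5 bumps 7 from row 2; 7 appends to row 3. P = [[1, 3], [2, 5], [4, 7]].
Insert 6: appended to row 1. P = [[1, 3, 6], [2, 5], [4, 7]].

So P = [[1, 3, 6], [2, 5], [4, 7]], Q = [[1, 2, 7], [3, 5], [4, 6]].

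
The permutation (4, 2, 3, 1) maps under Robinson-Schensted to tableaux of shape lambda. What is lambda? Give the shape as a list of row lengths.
RSK row insertion gives P = [[1, 3], [2], [4]], which has shape [2, 1, 1].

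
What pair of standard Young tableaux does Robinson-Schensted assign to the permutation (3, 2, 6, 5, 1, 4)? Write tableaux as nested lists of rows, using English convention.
Insert each entry of the permutation into P by Schensted row insertion, recording in Q the position of each new cell.

After inserting 3: P = [[3]].
After inserting 2: P = [[2], [3]].
After inserting 6: P = [[2, 6], [3]].
After inserting 5: P = [[2, 5], [3, 6]].
After inserting 1: P = [[1, 5], [2, 6], [3]].
After inserting 4: P = [[1, 4], [2, 5], [3, 6]].

So P = [[1, 4], [2, 5], [3, 6]], Q = [[1, 3], [2, 4], [5, 6]].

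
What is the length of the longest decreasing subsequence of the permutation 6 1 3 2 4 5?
3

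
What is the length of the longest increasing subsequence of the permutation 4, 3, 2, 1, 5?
2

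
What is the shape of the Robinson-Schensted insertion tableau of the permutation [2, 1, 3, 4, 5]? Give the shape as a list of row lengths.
[4, 1]

Row-insert each entry into an empty tableau.

After inserting 2: P = [[2]].
After inserting 1: P = [[1], [2]].
After inserting 3: P = [[1, 3], [2]].
After inserting 4: P = [[1, 3, 4], [2]].
After inserting 5: P = [[1, 3, 4, 5], [2]].

The final insertion tableau P = [[1, 3, 4, 5], [2]] has shape [4, 1].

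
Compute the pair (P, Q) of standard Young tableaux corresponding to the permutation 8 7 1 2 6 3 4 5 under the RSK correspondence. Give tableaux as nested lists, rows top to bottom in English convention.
P = [[1, 2, 3, 4, 5], [6], [7], [8]], Q = [[1, 4, 5, 7, 8], [2], [3], [6]]

Insert each entry of the permutation into P by Schensted row insertion, recording in Q the position of each new cell.

Insert 8: appended to row 1. P = [[8]], Q = [[1]].
Insert 7: 7 bumps 8 from row 1; 8 starts row 2. P = [[7], [8]], Q = [[1], [2]].
Insert 1: 1 bumps 7 from row 1; 7 bumps 8 from row 2; 8 starts row 3. P = [[1], [7], [8]], Q = [[1], [2], [3]].
Insert 2: appended to row 1. P = [[1, 2], [7], [8]], Q = [[1, 4], [2], [3]].
Insert 6: appended to row 1. P = [[1, 2, 6], [7], [8]], Q = [[1, 4, 5], [2], [3]].
Insert 3: 3 bumps 6 from row 1; 6 bumps 7 from row 2; 7 bumps 8 from row 3; 8 starts row 4. P = [[1, 2, 3], [6], [7], [8]], Q = [[1, 4, 5], [2], [3], [6]].
Insert 4: appended to row 1. P = [[1, 2, 3, 4], [6], [7], [8]], Q = [[1, 4, 5, 7], [2], [3], [6]].
Insert 5: appended to row 1. P = [[1, 2, 3, 4, 5], [6], [7], [8]], Q = [[1, 4, 5, 7, 8], [2], [3], [6]].

So P = [[1, 2, 3, 4, 5], [6], [7], [8]], Q = [[1, 4, 5, 7, 8], [2], [3], [6]].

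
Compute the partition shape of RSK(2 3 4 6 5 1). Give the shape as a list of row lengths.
Row-insert each entry into an empty tableau.

After inserting 2: P = [[2]].
After inserting 3: P = [[2, 3]].
After inserting 4: P = [[2, 3, 4]].
After inserting 6: P = [[2, 3, 4, 6]].
After inserting 5: P = [[2, 3, 4, 5], [6]].
After inserting 1: P = [[1, 3, 4, 5], [2], [6]].

The final insertion tableau P = [[1, 3, 4, 5], [2], [6]] has shape [4, 1, 1].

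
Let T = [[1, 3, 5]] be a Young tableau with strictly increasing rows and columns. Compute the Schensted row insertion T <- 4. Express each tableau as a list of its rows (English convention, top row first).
In row 1, 4 replaces 5 (the leftmost entry greater than 4); 5 is bumped to row 2. 5 starts a new row 2. The new tableau is [[1, 3, 4], [5]].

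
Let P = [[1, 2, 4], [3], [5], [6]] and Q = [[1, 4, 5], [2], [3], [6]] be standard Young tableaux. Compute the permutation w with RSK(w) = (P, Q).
6 5 1 3 4 2

Reverse RSK: for i = n, n-1, ..., 1, locate i in Q, remove the corresponding corner cell from P, and reverse-bump its entry up through P; the value ejected from row 1 is w(i).

So w = 6 5 1 3 4 2.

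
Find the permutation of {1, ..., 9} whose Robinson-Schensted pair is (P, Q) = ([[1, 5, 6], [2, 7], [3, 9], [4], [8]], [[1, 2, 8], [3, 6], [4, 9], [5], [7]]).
Reverse the RSK construction: for i from n down to 1, find the cell of Q containing i, remove the entry at that cell from P, and reverse-bump it up through P; the value ejected from row 1 is w(i).

Step i=9: Q has 9 at row 3, column 2; remove 9 from row 3 of P and reverse-bump: 9 enters row 2 and ejects 7; 7 enters row 1 and ejects 6. So w(9) = 6. P is now [[1, 5, 7], [2, 9], [3], [4], [8]].
Step i=8: Q has 8 at row 1, column 3; remove that cell from P, ejecting 7. So w(8) = 7. P is now [[1, 5], [2, 9], [3], [4], [8]].
Step i=7: Q has 7 at row 5, column 1; remove 8 from row 5 of P and reverse-bump: 8 enters row 4 and ejects 4; 4 enters row 3 and ejects 3; 3 enters row 2 and ejects 2; 2 enters row 1 and ejects 1. So w(7) = 1. P is now [[2, 5], [3, 9], [4], [8]].
Step i=6: Q has 6 at row 2, column 2; remove 9 from row 2 of P and reverse-bump: 9 enters row 1 and ejects 5. So w(6) = 5. P is now [[2, 9], [3], [4], [8]].
Step i=5: Q has 5 at row 4, column 1; remove 8 from row 4 of P and reverse-bump: 8 enters row 3 and ejects 4; 4 enters row 2 and ejects 3; 3 enters row 1 and ejects 2. So w(5) = 2. P is now [[3, 9], [4], [8]].
Step i=4: Q has 4 at row 3, column 1; remove 8 from row 3 of P and reverse-bump: 8 enters row 2 and ejects 4; 4 enters row 1 and ejects 3. So w(4) = 3. P is now [[4, 9], [8]].
Step i=3: Q has 3 at row 2, column 1; remove 8 from row 2 of P and reverse-bump: 8 enters row 1 and ejects 4. So w(3) = 4. P is now [[8, 9]].
Step i=2: Q has 2 at row 1, column 2; remove that cell from P, ejecting 9. So w(2) = 9. P is now [[8]].
Step i=1: Q has 1 at row 1, column 1; remove that cell from P, ejecting 8. So w(1) = 8. P is now [].

So w = 8 9 4 3 2 5 1 7 6.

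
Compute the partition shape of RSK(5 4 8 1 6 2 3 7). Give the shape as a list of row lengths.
Row-insert each entry into an empty tableau.

After inserting 5: P = [[5]].
After inserting 4: P = [[4], [5]].
After inserting 8: P = [[4, 8], [5]].
After inserting 1: P = [[1, 8], [4], [5]].
After inserting 6: P = [[1, 6], [4, 8], [5]].
After inserting 2: P = [[1, 2], [4, 6], [5, 8]].
After inserting 3: P = [[1, 2, 3], [4, 6], [5, 8]].
After inserting 7: P = [[1, 2, 3, 7], [4, 6], [5, 8]].

The final insertion tableau P = [[1, 2, 3, 7], [4, 6], [5, 8]] has shape [4, 2, 2].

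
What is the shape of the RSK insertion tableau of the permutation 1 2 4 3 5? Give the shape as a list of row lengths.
Row-insert each entry into an empty tableau.

After inserting 1: P = [[1]].
After inserting 2: P = [[1, 2]].
After inserting 4: P = [[1, 2, 4]].
After inserting 3: P = [[1, 2, 3], [4]].
After inserting 5: P = [[1, 2, 3, 5], [4]].

The final insertion tableau P = [[1, 2, 3, 5], [4]] has shape [4, 1].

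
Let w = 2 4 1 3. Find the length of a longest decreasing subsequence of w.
2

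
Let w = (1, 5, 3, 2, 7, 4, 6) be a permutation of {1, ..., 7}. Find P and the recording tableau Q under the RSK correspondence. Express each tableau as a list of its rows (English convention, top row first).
P = [[1, 2, 4, 6], [3, 7], [5]], Q = [[1, 2, 5, 7], [3, 6], [4]]

Insert each entry of the permutation into P by Schensted row insertion, recording in Q the position of each new cell.

After inserting 1: P = [[1]].
After inserting 5: P = [[1, 5]].
After inserting 3: P = [[1, 3], [5]].
After inserting 2: P = [[1, 2], [3], [5]].
After inserting 7: P = [[1, 2, 7], [3], [5]].
After inserting 4: P = [[1, 2, 4], [3, 7], [5]].
After inserting 6: P = [[1, 2, 4, 6], [3, 7], [5]].

So P = [[1, 2, 4, 6], [3, 7], [5]], Q = [[1, 2, 5, 7], [3, 6], [4]].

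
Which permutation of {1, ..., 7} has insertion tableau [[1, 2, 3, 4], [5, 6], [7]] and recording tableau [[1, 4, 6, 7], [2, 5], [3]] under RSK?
7 5 1 6 2 3 4

Reverse RSK: for i = n, n-1, ..., 1, locate i in Q, remove the corresponding corner cell from P, and reverse-bump its entry up through P; the value ejected from row 1 is w(i).

So w = 7 5 1 6 2 3 4.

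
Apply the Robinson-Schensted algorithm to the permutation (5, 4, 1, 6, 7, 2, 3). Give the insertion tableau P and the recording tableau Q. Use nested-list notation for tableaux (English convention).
P = [[1, 2, 3], [4, 6, 7], [5]], Q = [[1, 4, 5], [2, 6, 7], [3]]

Insert each entry of the permutation into P by Schensted row insertion, recording in Q the position of each new cell.

Insert 5: appended to row 1. P = [[5]].
Insert 4: 4 bumps 5 from row 1; 5 starts row 2. P = [[4], [5]].
Insert 1: 1 bumps 4 from row 1; 4 bumps 5 from row 2; 5 starts row 3. P = [[1], [4], [5]].
Insert 6: appended to row 1. P = [[1, 6], [4], [5]].
Insert 7: appended to row 1. P = [[1, 6, 7], [4], [5]].
Insert 2: 2 bumps 6 from row 1; 6 appends to row 2. P = [[1, 2, 7], [4, 6], [5]].
Insert 3: 3 bumps 7 from row 1; 7 appends to row 2. P = [[1, 2, 3], [4, 6, 7], [5]].

So P = [[1, 2, 3], [4, 6, 7], [5]], Q = [[1, 4, 5], [2, 6, 7], [3]].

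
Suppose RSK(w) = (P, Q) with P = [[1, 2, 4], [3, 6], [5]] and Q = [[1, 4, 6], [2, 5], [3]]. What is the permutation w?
5 3 1 6 2 4

Reverse the RSK construction: for i from n down to 1, find the cell of Q containing i, remove the entry at that cell from P, and reverse-bump it up through P; the value ejected from row 1 is w(i).

Step i=6: Q has 6 at row 1, column 3; remove that cell from P, ejecting 4. So w(6) = 4. P is now [[1, 2], [3, 6], [5]].
Step i=5: Q has 5 at row 2, column 2; remove 6 from row 2 of P and reverse-bump: 6 enters row 1 and ejects 2. So w(5) = 2. P is now [[1, 6], [3], [5]].
Step i=4: Q has 4 at row 1, column 2; remove that cell from P, ejecting 6. So w(4) = 6. P is now [[1], [3], [5]].
Step i=3: Q has 3 at row 3, column 1; remove 5 from row 3 of P and reverse-bump: 5 enters row 2 and ejects 3; 3 enters row 1 and ejects 1. So w(3) = 1. P is now [[3], [5]].
Step i=2: Q has 2 at row 2, column 1; remove 5 from row 2 of P and reverse-bump: 5 enters row 1 and ejects 3. So w(2) = 3. P is now [[5]].
Step i=1: Q has 1 at row 1, column 1; remove that cell from P, ejecting 5. So w(1) = 5. P is now [].

So w = 5 3 1 6 2 4.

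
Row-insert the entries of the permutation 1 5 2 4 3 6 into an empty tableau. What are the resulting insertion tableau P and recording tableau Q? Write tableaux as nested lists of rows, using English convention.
Insert each entry of the permutation into P by Schensted row insertion, recording in Q the position of each new cell.

Insert 1: appended to row 1. P = [[1]].
Insert 5: appended to row 1. P = [[1, 5]].
Insert 2: 2 bumps 5 from row 1; 5 starts row 2. P = [[1, 2], [5]].
Insert 4: appended to row 1. P = [[1, 2, 4], [5]].
Insert 3: 3 bumps 4 from row 1; 4 bumps 5 from row 2; 5 starts row 3. P = [[1, 2, 3], [4], [5]].
Insert 6: appended to row 1. P = [[1, 2, 3, 6], [4], [5]].

So P = [[1, 2, 3, 6], [4], [5]], Q = [[1, 2, 4, 6], [3], [5]].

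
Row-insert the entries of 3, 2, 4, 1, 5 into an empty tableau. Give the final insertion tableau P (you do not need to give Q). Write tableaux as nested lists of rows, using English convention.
P = [[1, 4, 5], [2], [3]]

Insert 3: appended to row 1. P = [[3]].
Insert 2: 2 bumps 3 from row 1; 3 starts row 2. P = [[2], [3]].
Insert 4: appended to row 1. P = [[2, 4], [3]].
Insert 1: 1 bumps 2 from row 1; 2 bumps 3 from row 2; 3 starts row 3. P = [[1, 4], [2], [3]].
Insert 5: appended to row 1. P = [[1, 4, 5], [2], [3]].

So P = [[1, 4, 5], [2], [3]].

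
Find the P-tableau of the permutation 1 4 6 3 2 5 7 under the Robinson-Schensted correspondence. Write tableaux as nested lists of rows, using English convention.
After inserting 1: P = [[1]].
After inserting 4: P = [[1, 4]].
After inserting 6: P = [[1, 4, 6]].
After inserting 3: P = [[1, 3, 6], [4]].
After inserting 2: P = [[1, 2, 6], [3], [4]].
After inserting 5: P = [[1, 2, 5], [3, 6], [4]].
After inserting 7: P = [[1, 2, 5, 7], [3, 6], [4]].

So P = [[1, 2, 5, 7], [3, 6], [4]].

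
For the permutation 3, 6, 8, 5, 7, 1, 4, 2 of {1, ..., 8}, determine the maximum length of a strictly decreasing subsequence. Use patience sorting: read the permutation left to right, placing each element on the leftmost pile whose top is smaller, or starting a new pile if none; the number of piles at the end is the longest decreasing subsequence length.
4

3: new pile. tops = [3]
6: onto pile 1 (replacing 3). tops = [6]
8: onto pile 1 (replacing 6). tops = [8]
5: new pile. tops = [8, 5]
7: onto pile 2 (replacing 5). tops = [8, 7]
1: new pile. tops = [8, 7, 1]
4: onto pile 3 (replacing 1). tops = [8, 7, 4]
2: new pile. tops = [8, 7, 4, 2]

4 piles, so the longest decreasing subsequence has length 4.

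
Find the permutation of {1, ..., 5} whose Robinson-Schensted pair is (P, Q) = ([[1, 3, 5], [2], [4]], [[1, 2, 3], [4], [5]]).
2 4 5 3 1

Reverse the RSK construction: for i from n down to 1, find the cell of Q containing i, remove the entry at that cell from P, and reverse-bump it up through P; the value ejected from row 1 is w(i).

Step i=5: Q has 5 at row 3, column 1; remove 4 from row 3 of P and reverse-bump: 4 enters row 2 and ejects 2; 2 enters row 1 and ejects 1. So w(5) = 1. P is now [[2, 3, 5], [4]].
Step i=4: Q has 4 at row 2, column 1; remove 4 from row 2 of P and reverse-bump: 4 enters row 1 and ejects 3. So w(4) = 3. P is now [[2, 4, 5]].
Step i=3: Q has 3 at row 1, column 3; remove that cell from P, ejecting 5. So w(3) = 5. P is now [[2, 4]].
Step i=2: Q has 2 at row 1, column 2; remove that cell from P, ejecting 4. So w(2) = 4. P is now [[2]].
Step i=1: Q has 1 at row 1, column 1; remove that cell from P, ejecting 2. So w(1) = 2. P is now [].

So w = 2 4 5 3 1.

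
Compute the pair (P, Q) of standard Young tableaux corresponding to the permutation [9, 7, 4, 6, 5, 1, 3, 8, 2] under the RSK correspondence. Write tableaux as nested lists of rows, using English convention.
P = [[1, 2, 8], [3, 5], [4], [6], [7], [9]], Q = [[1, 4, 8], [2, 7], [3], [5], [6], [9]]

Insert each entry of the permutation into P by Schensted row insertion, recording in Q the position of each new cell.

After inserting 9: P = [[9]].
After inserting 7: P = [[7], [9]].
After inserting 4: P = [[4], [7], [9]].
After inserting 6: P = [[4, 6], [7], [9]].
After inserting 5: P = [[4, 5], [6], [7], [9]].
After inserting 1: P = [[1, 5], [4], [6], [7], [9]].
After inserting 3: P = [[1, 3], [4, 5], [6], [7], [9]].
After inserting 8: P = [[1, 3, 8], [4, 5], [6], [7], [9]].
After inserting 2: P = [[1, 2, 8], [3, 5], [4], [6], [7], [9]].

So P = [[1, 2, 8], [3, 5], [4], [6], [7], [9]], Q = [[1, 4, 8], [2, 7], [3], [5], [6], [9]].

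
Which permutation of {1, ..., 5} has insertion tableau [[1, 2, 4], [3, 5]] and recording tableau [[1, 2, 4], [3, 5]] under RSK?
Reverse the RSK construction: for i from n down to 1, find the cell of Q containing i, remove the entry at that cell from P, and reverse-bump it up through P; the value ejected from row 1 is w(i).

Step i=5: Q has 5 at row 2, column 2; remove 5 from row 2 of P and reverse-bump: 5 enters row 1 and ejects 4. So w(5) = 4. P is now [[1, 2, 5], [3]].
Step i=4: Q has 4 at row 1, column 3; remove that cell from P, ejecting 5. So w(4) = 5. P is now [[1, 2], [3]].
Step i=3: Q has 3 at row 2, column 1; remove 3 from row 2 of P and reverse-bump: 3 enters row 1 and ejects 2. So w(3) = 2. P is now [[1, 3]].
Step i=2: Q has 2 at row 1, column 2; remove that cell from P, ejecting 3. So w(2) = 3. P is now [[1]].
Step i=1: Q has 1 at row 1, column 1; remove that cell from P, ejecting 1. So w(1) = 1. P is now [].

So w = 1 3 2 5 4.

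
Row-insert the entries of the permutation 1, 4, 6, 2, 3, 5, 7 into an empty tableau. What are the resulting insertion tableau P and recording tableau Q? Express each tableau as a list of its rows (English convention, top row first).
Insert each entry of the permutation into P by Schensted row insertion, recording in Q the position of each new cell.

After inserting 1: P = [[1]].
After inserting 4: P = [[1, 4]].
After inserting 6: P = [[1, 4, 6]].
After inserting 2: P = [[1, 2, 6], [4]].
After inserting 3: P = [[1, 2, 3], [4, 6]].
After inserting 5: P = [[1, 2, 3, 5], [4, 6]].
After inserting 7: P = [[1, 2, 3, 5, 7], [4, 6]].

So P = [[1, 2, 3, 5, 7], [4, 6]], Q = [[1, 2, 3, 6, 7], [4, 5]].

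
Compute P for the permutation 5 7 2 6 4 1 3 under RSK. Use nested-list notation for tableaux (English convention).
Insert 5: appended to row 1. P = [[5]].
Insert 7: appended to row 1. P = [[5, 7]].
Insert 2: 2 bumps 5 from row 1; 5 starts row 2. P = [[2, 7], [5]].
Insert 6: 6 bumps 7 from row 1; 7 appends to row 2. P = [[2, 6], [5, 7]].
Insert 4: 4 bumps 6 from row 1; 6 bumps 7 from row 2; 7 starts row 3. P = [[2, 4], [5, 6], [7]].
Insert 1: 1 bumps 2 from row 1; 2 bumps 5 from row 2; 5 bumps 7 from row 3; 7 starts row 4. P = [[1, 4], [2, 6], [5], [7]].
Insert 3: 3 bumps 4 from row 1; 4 bumps 6 from row 2; 6 appends to row 3. P = [[1, 3], [2, 4], [5, 6], [7]].

So P = [[1, 3], [2, 4], [5, 6], [7]].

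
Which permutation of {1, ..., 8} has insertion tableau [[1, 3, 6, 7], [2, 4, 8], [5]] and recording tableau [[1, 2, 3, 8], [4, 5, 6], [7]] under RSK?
2 5 8 1 4 6 3 7

Reverse the RSK construction: for i from n down to 1, find the cell of Q containing i, remove the entry at that cell from P, and reverse-bump it up through P; the value ejected from row 1 is w(i).

Step i=8: Q has 8 at row 1, column 4; remove that cell from P, ejecting 7. So w(8) = 7. P is now [[1, 3, 6], [2, 4, 8], [5]].
Step i=7: Q has 7 at row 3, column 1; remove 5 from row 3 of P and reverse-bump: 5 enters row 2 and ejects 4; 4 enters row 1 and ejects 3. So w(7) = 3. P is now [[1, 4, 6], [2, 5, 8]].
Step i=6: Q has 6 at row 2, column 3; remove 8 from row 2 of P and reverse-bump: 8 enters row 1 and ejects 6. So w(6) = 6. P is now [[1, 4, 8], [2, 5]].
Step i=5: Q has 5 at row 2, column 2; remove 5 from row 2 of P and reverse-bump: 5 enters row 1 and ejects 4. So w(5) = 4. P is now [[1, 5, 8], [2]].
Step i=4: Q has 4 at row 2, column 1; remove 2 from row 2 of P and reverse-bump: 2 enters row 1 and ejects 1. So w(4) = 1. P is now [[2, 5, 8]].
Step i=3: Q has 3 at row 1, column 3; remove that cell from P, ejecting 8. So w(3) = 8. P is now [[2, 5]].
Step i=2: Q has 2 at row 1, column 2; remove that cell from P, ejecting 5. So w(2) = 5. P is now [[2]].
Step i=1: Q has 1 at row 1, column 1; remove that cell from P, ejecting 2. So w(1) = 2. P is now [].

So w = 2 5 8 1 4 6 3 7.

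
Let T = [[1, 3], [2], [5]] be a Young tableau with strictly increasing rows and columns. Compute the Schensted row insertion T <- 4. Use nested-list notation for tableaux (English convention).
[[1, 3, 4], [2], [5]]

4 is larger than every entry of row 1, so it is appended to row 1. The new tableau is [[1, 3, 4], [2], [5]].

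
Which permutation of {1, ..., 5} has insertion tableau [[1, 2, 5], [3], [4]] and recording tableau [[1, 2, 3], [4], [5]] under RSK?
Reverse the RSK construction: for i from n down to 1, find the cell of Q containing i, remove the entry at that cell from P, and reverse-bump it up through P; the value ejected from row 1 is w(i).

Step i=5: Q has 5 at row 3, column 1; remove 4 from row 3 of P and reverse-bump: 4 enters row 2 and ejects 3; 3 enters row 1 and ejects 2. So w(5) = 2. P is now [[1, 3, 5], [4]].
Step i=4: Q has 4 at row 2, column 1; remove 4 from row 2 of P and reverse-bump: 4 enters row 1 and ejects 3. So w(4) = 3. P is now [[1, 4, 5]].
Step i=3: Q has 3 at row 1, column 3; remove that cell from P, ejecting 5. So w(3) = 5. P is now [[1, 4]].
Step i=2: Q has 2 at row 1, column 2; remove that cell from P, ejecting 4. So w(2) = 4. P is now [[1]].
Step i=1: Q has 1 at row 1, column 1; remove that cell from P, ejecting 1. So w(1) = 1. P is now [].

So w = 1 4 5 3 2.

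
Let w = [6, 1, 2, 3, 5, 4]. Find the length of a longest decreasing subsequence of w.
3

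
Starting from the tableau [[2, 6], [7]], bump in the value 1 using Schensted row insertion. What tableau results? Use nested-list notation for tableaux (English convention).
In row 1, 1 replaces 2 (the leftmost entry greater than 1); 2 is bumped to row 2. In row 2, 2 replaces 7 (the leftmost entry greater than 2); 7 is bumped to row 3. 7 starts a new row 3. The new tableau is [[1, 6], [2], [7]].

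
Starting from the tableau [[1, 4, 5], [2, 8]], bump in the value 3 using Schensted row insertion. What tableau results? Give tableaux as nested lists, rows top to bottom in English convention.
In row 1, 3 replaces 4 (the leftmost entry greater than 3); 4 is bumped to row 2. In row 2, 4 replaces 8 (the leftmost entry greater than 4); 8 is bumped to row 3. 8 starts a new row 3. The new tableau is [[1, 3, 5], [2, 4], [8]].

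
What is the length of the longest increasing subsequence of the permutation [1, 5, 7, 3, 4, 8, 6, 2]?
4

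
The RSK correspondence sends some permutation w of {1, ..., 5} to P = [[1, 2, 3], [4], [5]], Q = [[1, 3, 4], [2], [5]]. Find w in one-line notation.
Reverse RSK: for i = n, n-1, ..., 1, locate i in Q, remove the corresponding corner cell from P, and reverse-bump its entry up through P; the value ejected from row 1 is w(i).

So w = 5 1 2 4 3.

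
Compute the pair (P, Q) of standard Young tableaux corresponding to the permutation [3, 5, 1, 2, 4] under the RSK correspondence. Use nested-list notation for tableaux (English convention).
Insert each entry of the permutation into P by Schensted row insertion, recording in Q the position of each new cell.

Insert 3: appended to row 1. P = [[3]].
Insert 5: appended to row 1. P = [[3, 5]].
Insert 1: 1 bumps 3 from row 1; 3 starts row 2. P = [[1, 5], [3]].
Insert 2: 2 bumps 5 from row 1; 5 appends to row 2. P = [[1, 2], [3, 5]].
Insert 4: appended to row 1. P = [[1, 2, 4], [3, 5]].

So P = [[1, 2, 4], [3, 5]], Q = [[1, 2, 5], [3, 4]].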